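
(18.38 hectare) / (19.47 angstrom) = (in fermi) 9.44e+28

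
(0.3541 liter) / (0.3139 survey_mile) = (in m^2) 7.009e-07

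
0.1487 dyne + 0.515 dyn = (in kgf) 6.768e-07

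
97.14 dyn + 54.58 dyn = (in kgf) 0.0001547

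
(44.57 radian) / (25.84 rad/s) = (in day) 1.996e-05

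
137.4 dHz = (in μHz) 1.374e+07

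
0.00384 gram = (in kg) 3.84e-06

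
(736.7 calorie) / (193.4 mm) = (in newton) 1.594e+04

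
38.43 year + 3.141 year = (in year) 41.57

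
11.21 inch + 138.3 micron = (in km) 0.0002849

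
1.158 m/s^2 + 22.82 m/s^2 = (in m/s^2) 23.98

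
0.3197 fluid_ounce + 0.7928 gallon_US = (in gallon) 0.7953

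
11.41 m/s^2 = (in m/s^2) 11.41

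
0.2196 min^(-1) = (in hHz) 3.66e-05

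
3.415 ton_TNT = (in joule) 1.429e+10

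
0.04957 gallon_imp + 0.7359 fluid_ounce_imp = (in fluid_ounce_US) 8.327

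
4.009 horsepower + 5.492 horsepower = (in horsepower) 9.501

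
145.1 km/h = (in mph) 90.16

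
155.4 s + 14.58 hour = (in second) 5.264e+04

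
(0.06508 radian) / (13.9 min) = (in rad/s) 7.803e-05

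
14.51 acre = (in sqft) 6.321e+05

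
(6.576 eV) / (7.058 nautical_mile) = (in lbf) 1.812e-23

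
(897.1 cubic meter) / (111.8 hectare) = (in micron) 802.4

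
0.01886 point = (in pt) 0.01886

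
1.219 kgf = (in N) 11.95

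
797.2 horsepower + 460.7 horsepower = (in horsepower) 1258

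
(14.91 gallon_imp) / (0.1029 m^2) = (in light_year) 6.963e-17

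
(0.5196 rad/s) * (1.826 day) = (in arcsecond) 1.691e+10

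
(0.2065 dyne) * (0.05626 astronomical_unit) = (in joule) 1.738e+04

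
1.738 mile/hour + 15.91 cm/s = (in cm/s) 93.61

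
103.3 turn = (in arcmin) 2.231e+06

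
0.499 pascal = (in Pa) 0.499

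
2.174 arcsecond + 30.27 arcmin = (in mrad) 8.816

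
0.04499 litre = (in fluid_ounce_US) 1.521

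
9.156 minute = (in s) 549.4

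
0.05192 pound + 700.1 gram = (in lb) 1.595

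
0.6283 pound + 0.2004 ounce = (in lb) 0.6408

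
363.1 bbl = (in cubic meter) 57.73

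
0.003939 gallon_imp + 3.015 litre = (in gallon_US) 0.8012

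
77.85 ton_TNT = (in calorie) 7.785e+10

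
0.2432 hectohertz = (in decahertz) 2.432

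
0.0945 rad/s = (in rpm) 0.9024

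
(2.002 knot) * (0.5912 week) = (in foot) 1.208e+06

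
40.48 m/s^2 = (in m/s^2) 40.48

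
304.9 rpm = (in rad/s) 31.93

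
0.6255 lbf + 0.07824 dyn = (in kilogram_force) 0.2837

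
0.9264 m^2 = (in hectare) 9.264e-05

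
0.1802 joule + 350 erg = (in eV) 1.125e+18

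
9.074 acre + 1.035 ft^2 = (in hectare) 3.672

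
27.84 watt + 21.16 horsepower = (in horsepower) 21.2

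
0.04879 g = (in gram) 0.04879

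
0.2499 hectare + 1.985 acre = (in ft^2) 1.134e+05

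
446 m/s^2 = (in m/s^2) 446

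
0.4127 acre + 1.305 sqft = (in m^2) 1670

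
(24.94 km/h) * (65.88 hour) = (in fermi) 1.643e+21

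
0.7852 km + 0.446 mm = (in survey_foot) 2576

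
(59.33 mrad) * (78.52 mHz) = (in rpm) 0.04449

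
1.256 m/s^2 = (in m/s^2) 1.256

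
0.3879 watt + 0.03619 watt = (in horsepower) 0.0005687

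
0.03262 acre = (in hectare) 0.0132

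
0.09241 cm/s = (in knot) 0.001796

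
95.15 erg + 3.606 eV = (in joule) 9.515e-06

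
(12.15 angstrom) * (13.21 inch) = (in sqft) 4.388e-09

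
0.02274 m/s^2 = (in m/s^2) 0.02274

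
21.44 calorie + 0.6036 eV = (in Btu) 0.08502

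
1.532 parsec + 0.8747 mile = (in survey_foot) 1.551e+17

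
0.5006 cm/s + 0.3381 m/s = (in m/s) 0.3431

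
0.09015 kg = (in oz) 3.18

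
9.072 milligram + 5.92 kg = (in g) 5920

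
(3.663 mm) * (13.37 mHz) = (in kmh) 0.0001763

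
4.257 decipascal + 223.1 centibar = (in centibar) 223.1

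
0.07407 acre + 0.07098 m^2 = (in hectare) 0.02998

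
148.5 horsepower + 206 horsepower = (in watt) 2.644e+05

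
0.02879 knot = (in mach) 4.35e-05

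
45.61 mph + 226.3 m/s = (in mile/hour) 551.8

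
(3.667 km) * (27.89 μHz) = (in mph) 0.2288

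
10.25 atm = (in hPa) 1.039e+04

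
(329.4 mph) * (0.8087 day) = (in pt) 2.917e+10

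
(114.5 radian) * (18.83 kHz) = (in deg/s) 1.235e+08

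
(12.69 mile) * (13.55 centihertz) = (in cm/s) 2.767e+05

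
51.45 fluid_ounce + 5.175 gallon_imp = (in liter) 25.05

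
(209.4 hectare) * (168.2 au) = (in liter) 5.269e+22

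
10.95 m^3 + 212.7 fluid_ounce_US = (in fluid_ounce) 3.705e+05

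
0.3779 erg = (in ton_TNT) 9.032e-18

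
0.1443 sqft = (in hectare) 1.341e-06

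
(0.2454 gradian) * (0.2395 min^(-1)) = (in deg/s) 0.0008816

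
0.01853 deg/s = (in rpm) 0.003088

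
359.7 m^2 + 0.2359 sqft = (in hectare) 0.03597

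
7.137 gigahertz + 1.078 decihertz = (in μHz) 7.137e+15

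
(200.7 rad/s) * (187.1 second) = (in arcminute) 1.291e+08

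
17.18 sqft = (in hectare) 0.0001596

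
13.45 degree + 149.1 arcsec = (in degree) 13.49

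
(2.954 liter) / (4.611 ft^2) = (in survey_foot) 0.02262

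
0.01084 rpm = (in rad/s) 0.001135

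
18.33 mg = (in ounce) 0.0006466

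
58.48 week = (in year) 1.122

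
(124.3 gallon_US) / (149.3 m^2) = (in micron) 3152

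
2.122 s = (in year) 6.729e-08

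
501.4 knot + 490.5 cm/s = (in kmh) 946.3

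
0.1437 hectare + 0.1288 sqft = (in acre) 0.3551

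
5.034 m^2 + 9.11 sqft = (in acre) 0.001453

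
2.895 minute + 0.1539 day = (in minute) 224.5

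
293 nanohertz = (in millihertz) 0.000293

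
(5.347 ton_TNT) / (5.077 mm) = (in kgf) 4.493e+11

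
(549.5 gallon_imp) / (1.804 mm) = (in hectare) 0.1385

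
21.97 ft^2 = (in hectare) 0.0002041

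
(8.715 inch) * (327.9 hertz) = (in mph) 162.4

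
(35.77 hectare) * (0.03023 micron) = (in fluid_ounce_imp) 380.6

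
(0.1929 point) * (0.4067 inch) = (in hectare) 7.03e-11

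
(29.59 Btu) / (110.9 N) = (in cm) 2.815e+04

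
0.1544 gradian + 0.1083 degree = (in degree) 0.2473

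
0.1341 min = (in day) 9.312e-05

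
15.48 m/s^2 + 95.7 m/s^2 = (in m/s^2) 111.2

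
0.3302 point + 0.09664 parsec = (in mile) 1.853e+12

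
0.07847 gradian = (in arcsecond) 254.2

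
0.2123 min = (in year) 4.039e-07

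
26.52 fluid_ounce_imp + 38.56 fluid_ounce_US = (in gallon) 0.5003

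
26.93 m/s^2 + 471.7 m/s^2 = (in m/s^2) 498.6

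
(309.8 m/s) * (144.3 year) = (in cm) 1.41e+14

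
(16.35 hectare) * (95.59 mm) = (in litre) 1.563e+07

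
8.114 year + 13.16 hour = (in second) 2.559e+08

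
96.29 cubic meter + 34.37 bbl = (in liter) 1.018e+05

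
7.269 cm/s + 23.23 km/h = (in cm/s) 652.5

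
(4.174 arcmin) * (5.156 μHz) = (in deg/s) 3.587e-07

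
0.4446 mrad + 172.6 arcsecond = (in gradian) 0.08158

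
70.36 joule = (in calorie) 16.82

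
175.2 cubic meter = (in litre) 1.752e+05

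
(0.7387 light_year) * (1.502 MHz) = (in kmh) 3.779e+22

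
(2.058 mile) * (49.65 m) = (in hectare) 16.44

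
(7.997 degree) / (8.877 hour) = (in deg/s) 0.0002502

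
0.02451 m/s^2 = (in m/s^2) 0.02451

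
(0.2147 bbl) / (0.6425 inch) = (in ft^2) 22.51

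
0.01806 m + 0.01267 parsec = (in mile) 2.429e+11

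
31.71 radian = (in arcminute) 1.09e+05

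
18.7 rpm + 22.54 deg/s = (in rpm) 22.46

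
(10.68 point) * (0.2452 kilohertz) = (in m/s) 0.9238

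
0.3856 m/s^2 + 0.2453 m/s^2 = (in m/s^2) 0.6309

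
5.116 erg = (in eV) 3.193e+12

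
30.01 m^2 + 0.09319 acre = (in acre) 0.1006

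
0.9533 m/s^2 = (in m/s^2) 0.9533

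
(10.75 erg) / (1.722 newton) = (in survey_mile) 3.879e-10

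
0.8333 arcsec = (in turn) 6.43e-07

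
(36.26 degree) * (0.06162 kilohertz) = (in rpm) 372.4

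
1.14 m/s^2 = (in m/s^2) 1.14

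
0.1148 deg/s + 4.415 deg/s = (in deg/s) 4.53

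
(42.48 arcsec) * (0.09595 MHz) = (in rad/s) 19.76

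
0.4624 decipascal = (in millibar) 0.0004624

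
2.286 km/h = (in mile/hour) 1.42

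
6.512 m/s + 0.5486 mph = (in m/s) 6.757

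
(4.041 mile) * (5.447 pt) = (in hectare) 0.00125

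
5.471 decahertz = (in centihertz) 5471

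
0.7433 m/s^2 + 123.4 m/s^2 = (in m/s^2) 124.1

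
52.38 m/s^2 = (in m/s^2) 52.38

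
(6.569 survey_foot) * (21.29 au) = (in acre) 1.576e+09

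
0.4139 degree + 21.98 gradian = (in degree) 20.2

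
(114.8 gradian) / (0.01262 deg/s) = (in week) 0.01354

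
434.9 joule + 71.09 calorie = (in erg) 7.323e+09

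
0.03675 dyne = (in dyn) 0.03675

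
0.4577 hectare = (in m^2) 4577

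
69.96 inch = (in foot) 5.83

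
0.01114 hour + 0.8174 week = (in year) 0.01568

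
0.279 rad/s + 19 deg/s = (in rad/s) 0.6106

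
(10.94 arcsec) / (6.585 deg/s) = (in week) 7.63e-10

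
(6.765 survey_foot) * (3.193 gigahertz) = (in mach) 1.934e+07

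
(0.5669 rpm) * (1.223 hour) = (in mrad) 2.614e+05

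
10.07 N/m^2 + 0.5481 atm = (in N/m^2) 5.555e+04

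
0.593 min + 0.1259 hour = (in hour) 0.1358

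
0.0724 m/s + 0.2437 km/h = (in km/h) 0.5043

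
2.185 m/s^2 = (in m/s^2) 2.185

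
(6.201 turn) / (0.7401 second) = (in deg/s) 3016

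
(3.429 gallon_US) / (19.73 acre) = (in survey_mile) 1.01e-10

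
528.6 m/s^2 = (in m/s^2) 528.6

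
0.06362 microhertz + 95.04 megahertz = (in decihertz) 9.504e+08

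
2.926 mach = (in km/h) 3587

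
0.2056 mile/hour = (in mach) 0.0002699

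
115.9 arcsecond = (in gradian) 0.03577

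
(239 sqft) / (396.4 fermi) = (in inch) 2.205e+15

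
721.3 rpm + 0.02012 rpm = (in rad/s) 75.54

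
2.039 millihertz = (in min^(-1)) 0.1223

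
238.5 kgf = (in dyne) 2.339e+08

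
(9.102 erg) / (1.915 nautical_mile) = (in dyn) 2.566e-05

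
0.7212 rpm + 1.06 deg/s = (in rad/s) 0.09402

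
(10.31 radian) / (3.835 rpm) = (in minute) 0.4279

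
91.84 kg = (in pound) 202.5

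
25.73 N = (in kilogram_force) 2.624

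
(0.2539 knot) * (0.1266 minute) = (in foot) 3.255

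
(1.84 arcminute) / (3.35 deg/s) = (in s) 0.009154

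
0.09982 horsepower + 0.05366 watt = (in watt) 74.49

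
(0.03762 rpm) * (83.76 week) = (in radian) 1.996e+05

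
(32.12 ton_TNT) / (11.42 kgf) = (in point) 3.402e+12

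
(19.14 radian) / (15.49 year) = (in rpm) 3.742e-07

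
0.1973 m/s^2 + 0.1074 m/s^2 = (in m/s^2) 0.3047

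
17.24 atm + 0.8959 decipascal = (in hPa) 1.747e+04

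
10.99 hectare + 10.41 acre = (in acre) 37.57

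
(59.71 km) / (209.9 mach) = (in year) 2.649e-08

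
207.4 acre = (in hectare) 83.93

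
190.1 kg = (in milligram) 1.901e+08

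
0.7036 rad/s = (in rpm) 6.719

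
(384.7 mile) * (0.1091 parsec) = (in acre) 5.15e+17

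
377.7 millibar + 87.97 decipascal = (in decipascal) 3.778e+05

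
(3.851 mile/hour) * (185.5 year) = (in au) 0.06732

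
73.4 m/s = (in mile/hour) 164.2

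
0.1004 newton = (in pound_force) 0.02257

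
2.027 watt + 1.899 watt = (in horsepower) 0.005265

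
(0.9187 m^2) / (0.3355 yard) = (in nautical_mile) 0.001617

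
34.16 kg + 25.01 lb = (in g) 4.55e+04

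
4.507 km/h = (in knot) 2.434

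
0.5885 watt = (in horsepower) 0.0007892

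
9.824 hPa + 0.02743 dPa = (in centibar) 0.9824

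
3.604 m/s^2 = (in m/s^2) 3.604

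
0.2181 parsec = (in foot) 2.208e+16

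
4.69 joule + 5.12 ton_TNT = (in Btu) 2.03e+07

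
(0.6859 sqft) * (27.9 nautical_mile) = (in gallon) 8.698e+05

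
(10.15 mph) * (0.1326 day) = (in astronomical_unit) 3.475e-07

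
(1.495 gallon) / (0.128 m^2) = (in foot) 0.1451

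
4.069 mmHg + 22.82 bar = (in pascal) 2.283e+06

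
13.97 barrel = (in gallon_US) 586.7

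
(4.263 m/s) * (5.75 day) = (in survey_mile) 1316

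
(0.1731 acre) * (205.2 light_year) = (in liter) 1.36e+24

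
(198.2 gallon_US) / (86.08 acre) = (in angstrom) 2.154e+04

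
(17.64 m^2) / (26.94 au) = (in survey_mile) 2.72e-15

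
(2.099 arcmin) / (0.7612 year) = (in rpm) 2.429e-10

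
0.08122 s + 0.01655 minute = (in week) 1.776e-06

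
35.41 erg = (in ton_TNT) 8.463e-16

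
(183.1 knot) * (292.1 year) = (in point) 2.46e+15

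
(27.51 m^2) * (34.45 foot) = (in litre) 2.889e+05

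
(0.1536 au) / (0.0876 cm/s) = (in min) 4.372e+11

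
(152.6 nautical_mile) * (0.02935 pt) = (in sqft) 31.5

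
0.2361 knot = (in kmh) 0.4373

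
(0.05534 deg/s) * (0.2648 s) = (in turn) 4.071e-05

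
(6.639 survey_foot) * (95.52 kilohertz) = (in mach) 567.7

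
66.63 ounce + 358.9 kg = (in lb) 795.4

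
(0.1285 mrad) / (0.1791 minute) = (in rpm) 0.0001142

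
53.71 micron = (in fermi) 5.371e+10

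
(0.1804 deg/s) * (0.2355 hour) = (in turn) 0.4248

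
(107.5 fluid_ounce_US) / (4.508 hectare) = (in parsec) 2.285e-24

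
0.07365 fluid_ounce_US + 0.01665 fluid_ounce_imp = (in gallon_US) 0.0007004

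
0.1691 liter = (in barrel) 0.001064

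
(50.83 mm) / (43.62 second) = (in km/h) 0.004195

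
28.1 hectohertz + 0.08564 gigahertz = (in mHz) 8.564e+10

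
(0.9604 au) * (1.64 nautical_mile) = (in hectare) 4.364e+10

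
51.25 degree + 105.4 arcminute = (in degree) 53.01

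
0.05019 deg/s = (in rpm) 0.008365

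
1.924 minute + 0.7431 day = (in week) 0.1063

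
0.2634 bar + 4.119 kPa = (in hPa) 304.6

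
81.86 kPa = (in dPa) 8.186e+05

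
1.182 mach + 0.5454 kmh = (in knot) 782.6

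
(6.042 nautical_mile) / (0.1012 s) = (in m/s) 1.106e+05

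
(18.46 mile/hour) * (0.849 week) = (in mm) 4.237e+09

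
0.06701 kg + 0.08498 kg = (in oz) 5.361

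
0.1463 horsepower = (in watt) 109.1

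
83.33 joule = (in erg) 8.333e+08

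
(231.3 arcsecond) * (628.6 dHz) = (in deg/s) 4.039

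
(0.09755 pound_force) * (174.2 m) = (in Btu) 0.07165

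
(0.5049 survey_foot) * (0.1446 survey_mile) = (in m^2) 35.81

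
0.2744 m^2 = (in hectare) 2.744e-05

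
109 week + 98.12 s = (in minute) 1.099e+06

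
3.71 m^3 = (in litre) 3710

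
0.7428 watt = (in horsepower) 0.0009961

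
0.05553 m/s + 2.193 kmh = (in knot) 1.292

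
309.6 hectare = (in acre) 765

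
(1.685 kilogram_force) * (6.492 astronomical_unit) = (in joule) 1.605e+13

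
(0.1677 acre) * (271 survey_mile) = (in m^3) 2.96e+08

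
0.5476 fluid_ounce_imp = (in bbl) 9.786e-05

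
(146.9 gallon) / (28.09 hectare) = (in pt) 0.005612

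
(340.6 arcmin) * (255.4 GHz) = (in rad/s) 2.53e+10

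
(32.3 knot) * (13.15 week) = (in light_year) 1.397e-08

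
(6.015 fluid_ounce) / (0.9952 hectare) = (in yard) 1.955e-08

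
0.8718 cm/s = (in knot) 0.01695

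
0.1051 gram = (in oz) 0.003707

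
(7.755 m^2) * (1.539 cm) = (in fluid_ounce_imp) 4201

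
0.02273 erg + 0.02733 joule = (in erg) 2.733e+05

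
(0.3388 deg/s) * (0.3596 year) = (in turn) 1.067e+04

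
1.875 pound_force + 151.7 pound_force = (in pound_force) 153.6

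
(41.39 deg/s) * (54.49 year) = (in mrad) 1.241e+12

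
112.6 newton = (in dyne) 1.126e+07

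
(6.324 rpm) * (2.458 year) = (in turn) 8.17e+06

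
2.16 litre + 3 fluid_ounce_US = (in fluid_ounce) 76.04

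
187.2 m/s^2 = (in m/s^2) 187.2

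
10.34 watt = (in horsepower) 0.01387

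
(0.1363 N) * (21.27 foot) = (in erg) 8.836e+06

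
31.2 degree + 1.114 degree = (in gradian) 35.9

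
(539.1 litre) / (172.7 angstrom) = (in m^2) 3.122e+07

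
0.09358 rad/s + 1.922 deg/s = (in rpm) 1.214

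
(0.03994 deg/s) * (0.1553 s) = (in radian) 0.0001083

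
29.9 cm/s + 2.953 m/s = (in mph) 7.275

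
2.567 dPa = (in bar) 2.567e-06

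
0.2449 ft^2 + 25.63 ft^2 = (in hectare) 0.0002404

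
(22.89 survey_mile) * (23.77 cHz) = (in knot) 1.702e+04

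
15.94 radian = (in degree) 913.3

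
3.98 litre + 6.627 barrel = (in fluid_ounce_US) 3.576e+04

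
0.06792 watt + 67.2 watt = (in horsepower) 0.09021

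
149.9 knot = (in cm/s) 7712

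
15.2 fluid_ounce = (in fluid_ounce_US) 15.2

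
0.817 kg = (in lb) 1.801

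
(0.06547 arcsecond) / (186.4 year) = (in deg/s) 3.094e-15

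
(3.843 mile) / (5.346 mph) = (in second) 2588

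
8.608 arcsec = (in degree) 0.002391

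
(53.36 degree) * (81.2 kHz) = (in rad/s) 7.562e+04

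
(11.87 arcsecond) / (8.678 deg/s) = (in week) 6.282e-10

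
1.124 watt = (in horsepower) 0.001507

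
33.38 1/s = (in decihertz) 333.8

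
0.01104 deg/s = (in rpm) 0.00184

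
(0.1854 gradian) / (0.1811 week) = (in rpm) 2.539e-07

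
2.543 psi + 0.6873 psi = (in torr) 167.1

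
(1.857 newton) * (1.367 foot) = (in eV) 4.829e+18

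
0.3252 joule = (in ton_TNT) 7.772e-11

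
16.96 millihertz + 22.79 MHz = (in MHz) 22.79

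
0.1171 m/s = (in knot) 0.2276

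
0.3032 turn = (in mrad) 1905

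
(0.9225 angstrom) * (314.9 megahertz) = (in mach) 8.531e-05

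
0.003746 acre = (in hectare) 0.001516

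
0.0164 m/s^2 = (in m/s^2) 0.0164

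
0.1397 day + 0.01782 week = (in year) 0.0007245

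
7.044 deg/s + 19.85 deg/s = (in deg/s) 26.89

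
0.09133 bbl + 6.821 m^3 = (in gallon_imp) 1504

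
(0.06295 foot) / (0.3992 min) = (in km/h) 0.002884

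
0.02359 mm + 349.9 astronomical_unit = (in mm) 5.234e+16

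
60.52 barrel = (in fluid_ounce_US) 3.254e+05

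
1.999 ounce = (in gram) 56.67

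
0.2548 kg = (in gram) 254.8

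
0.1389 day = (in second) 1.2e+04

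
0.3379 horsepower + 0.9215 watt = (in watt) 252.9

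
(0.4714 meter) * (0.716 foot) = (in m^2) 0.1029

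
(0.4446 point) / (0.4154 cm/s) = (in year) 1.197e-09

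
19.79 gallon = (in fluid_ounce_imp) 2637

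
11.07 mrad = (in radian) 0.01107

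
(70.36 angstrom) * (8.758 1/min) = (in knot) 1.996e-09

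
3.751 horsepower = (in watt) 2797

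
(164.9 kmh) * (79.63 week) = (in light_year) 2.332e-07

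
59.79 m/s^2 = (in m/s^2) 59.79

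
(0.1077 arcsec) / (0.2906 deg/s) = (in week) 1.702e-10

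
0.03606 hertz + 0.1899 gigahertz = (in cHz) 1.899e+10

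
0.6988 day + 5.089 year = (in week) 265.5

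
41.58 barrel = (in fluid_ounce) 2.235e+05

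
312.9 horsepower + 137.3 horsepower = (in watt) 3.357e+05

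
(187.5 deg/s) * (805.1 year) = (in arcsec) 1.714e+16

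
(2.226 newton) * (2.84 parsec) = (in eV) 1.218e+36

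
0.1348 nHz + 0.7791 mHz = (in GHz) 7.791e-13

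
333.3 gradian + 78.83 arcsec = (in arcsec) 1.08e+06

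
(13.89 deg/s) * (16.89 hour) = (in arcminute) 5.067e+07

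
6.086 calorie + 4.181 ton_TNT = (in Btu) 1.658e+07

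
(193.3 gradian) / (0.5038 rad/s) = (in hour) 0.001674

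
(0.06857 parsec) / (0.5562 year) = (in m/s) 1.206e+08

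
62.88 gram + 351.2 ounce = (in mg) 1.002e+07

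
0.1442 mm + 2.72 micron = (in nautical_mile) 7.933e-08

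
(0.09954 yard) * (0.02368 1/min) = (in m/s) 3.592e-05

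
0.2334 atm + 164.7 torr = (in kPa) 45.61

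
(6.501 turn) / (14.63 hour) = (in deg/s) 0.04444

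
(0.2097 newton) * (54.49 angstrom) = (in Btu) 1.083e-12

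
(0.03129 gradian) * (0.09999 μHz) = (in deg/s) 2.816e-09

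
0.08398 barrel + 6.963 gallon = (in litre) 39.71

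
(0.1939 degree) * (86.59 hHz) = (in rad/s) 29.3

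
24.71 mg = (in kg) 2.471e-05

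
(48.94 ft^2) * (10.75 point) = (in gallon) 4.555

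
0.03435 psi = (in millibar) 2.368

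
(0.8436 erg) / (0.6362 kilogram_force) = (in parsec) 4.382e-25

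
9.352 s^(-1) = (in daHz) 0.9352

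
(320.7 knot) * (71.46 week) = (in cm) 7.13e+11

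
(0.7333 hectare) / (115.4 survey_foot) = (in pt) 5.91e+05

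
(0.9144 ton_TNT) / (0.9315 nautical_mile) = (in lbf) 4.986e+05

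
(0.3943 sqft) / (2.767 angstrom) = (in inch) 5.212e+09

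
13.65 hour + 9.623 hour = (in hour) 23.27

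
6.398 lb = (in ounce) 102.4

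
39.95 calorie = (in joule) 167.2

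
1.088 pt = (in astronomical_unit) 2.566e-15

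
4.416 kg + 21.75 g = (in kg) 4.438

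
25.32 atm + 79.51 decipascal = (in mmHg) 1.924e+04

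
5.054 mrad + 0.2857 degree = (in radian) 0.01004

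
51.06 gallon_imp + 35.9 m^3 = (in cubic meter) 36.13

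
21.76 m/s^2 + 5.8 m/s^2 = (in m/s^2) 27.56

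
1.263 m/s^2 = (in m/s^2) 1.263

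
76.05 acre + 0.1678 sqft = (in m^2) 3.078e+05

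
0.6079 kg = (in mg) 6.079e+05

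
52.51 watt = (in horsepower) 0.07042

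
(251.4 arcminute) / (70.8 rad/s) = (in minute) 1.721e-05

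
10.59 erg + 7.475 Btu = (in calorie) 1885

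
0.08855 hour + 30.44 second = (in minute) 5.82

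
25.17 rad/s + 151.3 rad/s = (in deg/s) 1.011e+04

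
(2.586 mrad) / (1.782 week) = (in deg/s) 1.375e-07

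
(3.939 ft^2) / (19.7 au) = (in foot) 4.074e-13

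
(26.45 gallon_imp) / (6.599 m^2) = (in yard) 0.01993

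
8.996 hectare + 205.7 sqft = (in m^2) 8.998e+04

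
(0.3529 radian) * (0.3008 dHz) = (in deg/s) 0.6082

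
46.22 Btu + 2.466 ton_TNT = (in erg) 1.032e+17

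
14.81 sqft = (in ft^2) 14.81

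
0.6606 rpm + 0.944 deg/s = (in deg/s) 4.908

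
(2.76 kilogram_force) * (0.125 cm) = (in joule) 0.03383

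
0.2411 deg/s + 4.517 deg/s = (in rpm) 0.793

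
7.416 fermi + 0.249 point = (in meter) 8.784e-05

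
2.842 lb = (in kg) 1.289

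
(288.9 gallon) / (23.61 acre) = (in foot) 3.755e-05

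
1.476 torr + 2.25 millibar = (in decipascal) 4218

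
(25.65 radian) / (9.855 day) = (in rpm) 0.0002877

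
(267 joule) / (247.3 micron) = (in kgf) 1.101e+05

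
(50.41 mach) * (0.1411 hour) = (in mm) 8.719e+09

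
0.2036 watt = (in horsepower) 0.000273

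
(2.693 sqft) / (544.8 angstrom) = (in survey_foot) 1.507e+07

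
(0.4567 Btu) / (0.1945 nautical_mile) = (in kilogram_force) 0.1364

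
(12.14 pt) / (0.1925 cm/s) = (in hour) 0.000618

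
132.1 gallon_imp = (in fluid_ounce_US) 2.031e+04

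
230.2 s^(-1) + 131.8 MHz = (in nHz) 1.318e+17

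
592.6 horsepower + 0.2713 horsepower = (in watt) 4.421e+05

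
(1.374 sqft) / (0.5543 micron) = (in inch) 9.066e+06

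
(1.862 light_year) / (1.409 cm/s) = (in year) 3.964e+10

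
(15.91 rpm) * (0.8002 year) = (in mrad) 4.204e+10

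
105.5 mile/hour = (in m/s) 47.16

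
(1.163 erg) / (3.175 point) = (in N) 0.0001038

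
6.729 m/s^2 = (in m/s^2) 6.729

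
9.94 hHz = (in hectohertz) 9.94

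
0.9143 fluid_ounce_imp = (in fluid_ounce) 0.8784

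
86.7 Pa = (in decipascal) 867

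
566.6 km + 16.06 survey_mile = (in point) 1.679e+09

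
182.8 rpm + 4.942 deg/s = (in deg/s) 1102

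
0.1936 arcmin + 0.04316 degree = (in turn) 0.0001289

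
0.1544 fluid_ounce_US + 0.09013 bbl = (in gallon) 3.787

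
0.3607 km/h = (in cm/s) 10.02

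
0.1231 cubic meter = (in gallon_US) 32.52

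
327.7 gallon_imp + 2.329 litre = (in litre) 1492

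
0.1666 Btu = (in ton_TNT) 4.201e-08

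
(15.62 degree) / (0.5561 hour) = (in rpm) 0.0013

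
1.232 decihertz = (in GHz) 1.232e-10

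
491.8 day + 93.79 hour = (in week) 70.82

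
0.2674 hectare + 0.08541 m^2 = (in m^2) 2674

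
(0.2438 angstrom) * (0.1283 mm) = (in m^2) 3.128e-15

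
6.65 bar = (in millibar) 6650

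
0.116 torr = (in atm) 0.0001526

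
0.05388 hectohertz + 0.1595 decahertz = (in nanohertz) 6.983e+09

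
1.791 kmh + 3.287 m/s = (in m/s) 3.784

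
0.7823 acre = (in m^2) 3166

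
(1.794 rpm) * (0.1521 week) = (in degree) 9.902e+05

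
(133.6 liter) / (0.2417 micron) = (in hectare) 55.28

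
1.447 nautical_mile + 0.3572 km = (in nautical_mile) 1.64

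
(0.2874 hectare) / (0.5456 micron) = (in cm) 5.268e+11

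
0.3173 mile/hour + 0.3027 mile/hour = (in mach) 0.000814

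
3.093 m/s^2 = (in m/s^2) 3.093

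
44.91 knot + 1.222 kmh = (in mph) 52.44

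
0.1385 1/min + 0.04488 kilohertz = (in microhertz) 4.488e+07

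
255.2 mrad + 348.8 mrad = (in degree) 34.61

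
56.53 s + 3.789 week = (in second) 2.292e+06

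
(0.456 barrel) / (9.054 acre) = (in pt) 0.005609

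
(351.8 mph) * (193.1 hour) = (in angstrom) 1.093e+18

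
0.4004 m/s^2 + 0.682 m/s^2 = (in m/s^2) 1.082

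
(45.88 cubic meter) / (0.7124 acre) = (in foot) 0.05221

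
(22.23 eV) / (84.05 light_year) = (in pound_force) 1.007e-36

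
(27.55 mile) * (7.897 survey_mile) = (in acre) 1.392e+05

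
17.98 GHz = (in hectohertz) 1.798e+08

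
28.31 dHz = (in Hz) 2.831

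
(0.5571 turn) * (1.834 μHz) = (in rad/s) 6.42e-06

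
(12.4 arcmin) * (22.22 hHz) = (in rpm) 76.54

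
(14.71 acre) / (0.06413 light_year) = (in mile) 6.097e-14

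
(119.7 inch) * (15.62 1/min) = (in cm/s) 79.15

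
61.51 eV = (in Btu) 9.341e-21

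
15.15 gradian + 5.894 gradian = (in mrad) 330.6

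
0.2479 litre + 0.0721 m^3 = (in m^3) 0.07235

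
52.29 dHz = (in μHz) 5.229e+06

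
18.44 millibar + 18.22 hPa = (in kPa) 3.666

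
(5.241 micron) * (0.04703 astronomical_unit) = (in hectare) 3.687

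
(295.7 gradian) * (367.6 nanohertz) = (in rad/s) 1.707e-06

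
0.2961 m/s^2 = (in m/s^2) 0.2961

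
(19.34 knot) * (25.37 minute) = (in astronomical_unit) 1.012e-07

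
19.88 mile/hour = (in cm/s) 888.7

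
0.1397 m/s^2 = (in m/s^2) 0.1397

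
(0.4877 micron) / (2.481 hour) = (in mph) 1.221e-10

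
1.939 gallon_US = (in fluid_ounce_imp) 258.3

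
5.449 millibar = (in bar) 0.005449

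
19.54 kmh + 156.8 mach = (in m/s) 5.34e+04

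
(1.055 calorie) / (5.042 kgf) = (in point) 253.1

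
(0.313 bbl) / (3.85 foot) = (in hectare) 4.241e-06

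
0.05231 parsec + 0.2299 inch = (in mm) 1.614e+18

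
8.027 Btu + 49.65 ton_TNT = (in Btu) 1.969e+08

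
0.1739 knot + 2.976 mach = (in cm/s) 1.013e+05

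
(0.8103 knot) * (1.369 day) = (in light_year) 5.212e-12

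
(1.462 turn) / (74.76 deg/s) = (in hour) 0.001956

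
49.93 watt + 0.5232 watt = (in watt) 50.45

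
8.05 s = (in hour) 0.002236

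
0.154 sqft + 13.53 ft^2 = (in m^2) 1.271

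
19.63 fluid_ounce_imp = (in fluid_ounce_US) 18.86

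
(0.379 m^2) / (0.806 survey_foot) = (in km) 0.001543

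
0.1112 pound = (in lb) 0.1112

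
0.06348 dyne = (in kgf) 6.473e-08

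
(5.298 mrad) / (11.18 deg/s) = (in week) 4.489e-08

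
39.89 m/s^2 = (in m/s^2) 39.89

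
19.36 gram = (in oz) 0.6829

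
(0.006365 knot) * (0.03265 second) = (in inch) 0.004209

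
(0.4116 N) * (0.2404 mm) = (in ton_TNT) 2.365e-14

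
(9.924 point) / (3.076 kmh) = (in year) 1.299e-10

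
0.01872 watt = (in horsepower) 2.51e-05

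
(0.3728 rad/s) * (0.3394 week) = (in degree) 4.385e+06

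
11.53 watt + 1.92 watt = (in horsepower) 0.01804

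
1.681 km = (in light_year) 1.777e-13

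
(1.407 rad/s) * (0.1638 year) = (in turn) 1.157e+06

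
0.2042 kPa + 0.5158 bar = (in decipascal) 5.178e+05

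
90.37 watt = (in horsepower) 0.1212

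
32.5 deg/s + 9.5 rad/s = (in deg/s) 576.8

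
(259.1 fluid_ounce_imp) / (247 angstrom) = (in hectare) 29.8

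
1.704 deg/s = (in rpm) 0.284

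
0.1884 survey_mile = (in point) 8.595e+05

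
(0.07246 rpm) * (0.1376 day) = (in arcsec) 1.861e+07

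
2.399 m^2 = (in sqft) 25.82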